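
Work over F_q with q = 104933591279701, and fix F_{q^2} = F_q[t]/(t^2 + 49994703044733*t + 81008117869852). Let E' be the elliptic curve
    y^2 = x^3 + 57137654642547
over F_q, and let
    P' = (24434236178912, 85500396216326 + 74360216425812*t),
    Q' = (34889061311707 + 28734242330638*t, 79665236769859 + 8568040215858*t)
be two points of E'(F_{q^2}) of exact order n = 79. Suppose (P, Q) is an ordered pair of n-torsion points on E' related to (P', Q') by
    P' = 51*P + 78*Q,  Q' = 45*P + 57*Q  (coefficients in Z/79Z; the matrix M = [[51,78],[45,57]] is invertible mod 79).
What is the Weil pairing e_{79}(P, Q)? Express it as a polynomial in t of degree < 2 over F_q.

61127662649483 + 92894855223497*t

Since e_{79}(P,P)=e_{79}(Q,Q)=1 and e_{79}(Q,P)=e_{79}(P,Q)^{-1}, expanding e_{79}(51*P + 78*Q,45*P + 57*Q) leaves e(P,Q)^det(M).
51*57 - 78*45 = -603; reduced mod 79: det = 29, inverse 30.
Build f_{79,P'} and f_{79,Q'} via the 7-bit ladder of 79=1001111_2; evaluate at shifted divisors; quotient in F_{104933591279701^2}.
f_P(D_Q)/f_Q(D_P) = 1962589973868 + 65754838981591*t.
Finally e_{79}(P,Q) = 61127662649483 + 92894855223497*t.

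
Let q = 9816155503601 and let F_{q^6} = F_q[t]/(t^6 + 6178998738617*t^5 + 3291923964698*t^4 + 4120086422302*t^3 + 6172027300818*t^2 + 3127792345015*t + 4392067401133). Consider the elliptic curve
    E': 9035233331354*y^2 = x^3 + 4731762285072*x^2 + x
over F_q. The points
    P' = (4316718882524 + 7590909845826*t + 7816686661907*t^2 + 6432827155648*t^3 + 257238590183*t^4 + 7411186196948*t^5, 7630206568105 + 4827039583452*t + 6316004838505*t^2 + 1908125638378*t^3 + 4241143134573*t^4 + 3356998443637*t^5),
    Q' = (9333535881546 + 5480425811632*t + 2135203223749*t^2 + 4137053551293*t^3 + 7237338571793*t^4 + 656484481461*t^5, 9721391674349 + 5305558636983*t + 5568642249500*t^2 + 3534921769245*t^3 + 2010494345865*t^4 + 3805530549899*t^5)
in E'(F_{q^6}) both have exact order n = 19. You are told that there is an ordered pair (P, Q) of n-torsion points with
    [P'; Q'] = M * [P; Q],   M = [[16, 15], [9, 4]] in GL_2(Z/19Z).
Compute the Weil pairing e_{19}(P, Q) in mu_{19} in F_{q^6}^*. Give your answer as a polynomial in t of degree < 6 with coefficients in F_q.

21903450444 + 664146082142*t + 8243219789550*t^2 + 8039499303499*t^3 + 1172603748868*t^4 + 4051511316630*t^5

Alternating bilinearity on E[19] (values in mu_{19} in F_{9816155503601^6}) gives e(P',Q') = e(P,Q)^det(M).
det M = 16*4 - 15*9 = -71 = 5 (mod 19); 5^{-1} = 4 (mod 19).
Montgomery->Weierstrass: x_W = 1143893730150*x+4616228825979, y_W=1143893730150*y on F_{9816155503601}; lands on y^2=x^3+2059804584488*x+4436816638556.
Build f_{19,P'} and f_{19,Q'} via the 5-bit ladder of 19=10011_2; evaluate at shifted divisors; quotient in F_{9816155503601^6}.
The quotient is 1825902157407 + 3548470392312*t + 3725140349064*t^2 + 7502164301841*t^3 + 5637307373456*t^4 + 8538439784839*t^5.
(1825902157407 + 3548470392312*t + 3725140349064*t^2 + 7502164301841*t^3 + 5637307373456*t^4 + 8538439784839*t^5)^{4} mod (9816155503601,f) = 21903450444 + 664146082142*t + 8243219789550*t^2 + 8039499303499*t^3 + 1172603748868*t^4 + 4051511316630*t^5.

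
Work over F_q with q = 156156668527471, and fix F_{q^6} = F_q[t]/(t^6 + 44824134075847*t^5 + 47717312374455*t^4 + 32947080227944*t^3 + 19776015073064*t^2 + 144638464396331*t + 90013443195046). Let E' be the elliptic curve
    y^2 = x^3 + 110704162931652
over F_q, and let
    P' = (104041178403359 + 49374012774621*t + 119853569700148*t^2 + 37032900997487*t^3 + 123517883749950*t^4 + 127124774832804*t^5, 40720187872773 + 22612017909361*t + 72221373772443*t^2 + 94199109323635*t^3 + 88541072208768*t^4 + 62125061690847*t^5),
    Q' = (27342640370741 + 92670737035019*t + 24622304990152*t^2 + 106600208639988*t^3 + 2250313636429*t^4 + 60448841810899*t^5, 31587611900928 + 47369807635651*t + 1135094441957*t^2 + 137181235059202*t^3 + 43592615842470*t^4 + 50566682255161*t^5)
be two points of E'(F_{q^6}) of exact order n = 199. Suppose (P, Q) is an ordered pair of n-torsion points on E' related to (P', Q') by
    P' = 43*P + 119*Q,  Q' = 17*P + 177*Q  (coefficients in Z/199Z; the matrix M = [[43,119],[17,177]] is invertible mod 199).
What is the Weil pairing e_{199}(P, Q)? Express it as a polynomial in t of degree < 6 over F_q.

83536475118024 + 4305092299285*t + 119075133060265*t^2 + 68565911399952*t^3 + 29875898098182*t^4 + 4219387459020*t^5

The 199-Weil pairing on E[199] over F_{156156668527471} is alternating-bilinear: e_{199}(P',Q') = e_{199}(P,Q)^det(M).
Hence e(P,Q) = e(P',Q')^{112} where 112 = 16^{-1} mod 199.
n = 199 = (11000111)_2 (8 bits, wt 5); accumulate f_{199,P'}(Q'+S)/f_{199,P'}(S) along the 7-step ladder.
So e_{199}(P',Q') = 26240429302717 + 84972552718601*t + 123871345228364*t^2 + 141020404182266*t^3 + 84635118113156*t^4 + 101584353667327*t^5.
Raise to 112: e(P,Q) = 83536475118024 + 4305092299285*t + 119075133060265*t^2 + 68565911399952*t^3 + 29875898098182*t^4 + 4219387459020*t^5 in mu_{199}.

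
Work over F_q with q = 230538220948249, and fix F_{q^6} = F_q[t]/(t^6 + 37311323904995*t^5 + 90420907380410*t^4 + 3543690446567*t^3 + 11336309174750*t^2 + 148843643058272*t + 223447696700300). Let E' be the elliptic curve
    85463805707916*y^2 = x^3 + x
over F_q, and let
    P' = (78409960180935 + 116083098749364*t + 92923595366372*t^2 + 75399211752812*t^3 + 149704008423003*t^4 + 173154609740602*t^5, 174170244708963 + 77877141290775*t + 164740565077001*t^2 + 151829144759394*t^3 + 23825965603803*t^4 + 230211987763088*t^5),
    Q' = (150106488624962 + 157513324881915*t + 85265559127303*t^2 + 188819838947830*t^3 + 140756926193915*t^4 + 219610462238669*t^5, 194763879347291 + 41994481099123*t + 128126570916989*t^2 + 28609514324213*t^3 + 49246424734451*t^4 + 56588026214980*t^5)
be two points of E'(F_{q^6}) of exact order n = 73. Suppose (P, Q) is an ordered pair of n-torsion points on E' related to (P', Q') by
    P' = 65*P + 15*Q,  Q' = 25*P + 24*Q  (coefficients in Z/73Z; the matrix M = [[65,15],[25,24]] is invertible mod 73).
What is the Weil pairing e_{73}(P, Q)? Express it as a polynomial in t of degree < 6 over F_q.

Since e_{73}(P,P)=e_{73}(Q,Q)=1 and e_{73}(Q,P)=e_{73}(P,Q)^{-1}, expanding e_{73}(65*P + 15*Q,25*P + 24*Q) leaves e(P,Q)^det(M).
65*24 - 15*25 = 1185; reduced mod 73: det = 17, inverse 43.
Montgomery->Weierstrass: x_W = 109142874095832*x, y_W=109142874095832*y on F_{230538220948249}; lands on y^2=x^3+180864202120068*x.
n = 73 = (1001001)_2 (7 bits, wt 3); accumulate f_{73,P'}(Q'+S)/f_{73,P'}(S) along the 6-step ladder.
f_P(D_Q)/f_Q(D_P) = 225246690029463 + 229998640913936*t + 69218707637099*t^2 + 135608453505771*t^3 + 20308485361454*t^4 + 97455848040178*t^5.
Raise to 43: e(P,Q) = 193682900929207 + 130231878638016*t + 216009806568543*t^2 + 219245451254011*t^3 + 91723889030256*t^4 + 38452512682226*t^5 in mu_{73}.

193682900929207 + 130231878638016*t + 216009806568543*t^2 + 219245451254011*t^3 + 91723889030256*t^4 + 38452512682226*t^5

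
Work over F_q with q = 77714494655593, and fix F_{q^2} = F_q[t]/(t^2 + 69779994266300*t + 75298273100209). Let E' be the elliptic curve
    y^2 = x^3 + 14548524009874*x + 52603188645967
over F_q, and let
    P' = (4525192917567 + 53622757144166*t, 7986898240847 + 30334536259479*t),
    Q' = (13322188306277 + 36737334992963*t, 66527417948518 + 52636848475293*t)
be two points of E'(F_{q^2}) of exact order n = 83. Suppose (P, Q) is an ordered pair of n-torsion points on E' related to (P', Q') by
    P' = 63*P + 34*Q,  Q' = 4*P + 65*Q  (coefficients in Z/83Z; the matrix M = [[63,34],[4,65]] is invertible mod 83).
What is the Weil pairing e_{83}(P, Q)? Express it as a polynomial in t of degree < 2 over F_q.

11981259906624 + 65580247238562*t

e_{83}(aP+bQ,cP+dQ) = e_{83}(P,Q)^(ad-bc); with (a,b,c,d)=(63,34,4,65) this gives the det-83 law.
det(M) mod 83 = 58; its inverse in (Z/83)^* is 73 (check: 58*73 mod 83 = 1).
Miller loop for e_{83} over F_{77714494655593^2}: bits of 83 = 1010011; 6 double steps + 3 add steps, l/v at each.
So e_{83}(P',Q') = 70124116699487 + 26138629103572*t.
e_{83}(P,Q) = (70124116699487 + 26138629103572*t)^{73} = 11981259906624 + 65580247238562*t.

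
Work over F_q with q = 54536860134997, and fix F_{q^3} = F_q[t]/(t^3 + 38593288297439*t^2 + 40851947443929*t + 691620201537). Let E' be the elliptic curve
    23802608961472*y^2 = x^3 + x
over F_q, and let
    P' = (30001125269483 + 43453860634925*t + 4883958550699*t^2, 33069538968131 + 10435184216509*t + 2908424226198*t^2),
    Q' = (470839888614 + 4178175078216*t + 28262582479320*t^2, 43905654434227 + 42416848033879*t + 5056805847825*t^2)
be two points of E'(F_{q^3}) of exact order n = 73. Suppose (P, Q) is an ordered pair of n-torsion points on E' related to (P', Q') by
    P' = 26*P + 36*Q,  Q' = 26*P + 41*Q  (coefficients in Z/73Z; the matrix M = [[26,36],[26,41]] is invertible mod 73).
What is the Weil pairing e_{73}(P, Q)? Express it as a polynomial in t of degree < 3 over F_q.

8937043114947 + 39924149744361*t + 20208277452423*t^2

Under M = [[26,36],[26,41]] in GL_2(Z/73), e_{73}(P',Q') = e_{73}(P,Q)^(26*41-36*26 mod 73).
So e_{73}(P,Q) = e_{73}(P',Q')^{41}, since 57*41 = 1 mod 73.
(x,y)|->(24168593774478x,24168593774478y) sends E' to y^2=x^3+33535057201943*x.
Build f_{73,P'} and f_{73,Q'} via the 7-bit ladder of 73=1001001_2; evaluate at shifted divisors; quotient in F_{54536860134997^3}.
Result: e(P',Q') = 19375671458046 + 16918512771222*t + 27154311224560*t^2.
Thus e_{73}(P,Q) = 8937043114947 + 39924149744361*t + 20208277452423*t^2.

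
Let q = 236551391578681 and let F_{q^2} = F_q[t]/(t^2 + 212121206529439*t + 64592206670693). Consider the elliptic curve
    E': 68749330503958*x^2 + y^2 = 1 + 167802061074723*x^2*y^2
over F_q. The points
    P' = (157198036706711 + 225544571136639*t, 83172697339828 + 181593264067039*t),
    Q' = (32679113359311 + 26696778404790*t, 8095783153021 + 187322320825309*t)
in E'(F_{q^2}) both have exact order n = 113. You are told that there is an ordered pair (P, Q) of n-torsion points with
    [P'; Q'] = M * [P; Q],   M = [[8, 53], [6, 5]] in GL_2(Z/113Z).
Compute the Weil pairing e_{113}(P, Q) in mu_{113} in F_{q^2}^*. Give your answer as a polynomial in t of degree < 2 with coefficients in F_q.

59878818094135 + 144260636582416*t

Alternating bilinearity on E[113] (values in mu_{113} in F_{236551391578681^2}) gives e(P',Q') = e(P,Q)^det(M).
Inverting 61 mod 113: 63. Thus e_{113}(P,Q) = e(P',Q')^{63}.
Edwards a_E,d_E -> Montgomery A=0,B=197265526406975 -> Weierstrass 18796083373104,0 via alpha=0,beta=34374665251979.
Double-and-add over 1110001: 7-1 doublings, 4-1 additions; each step l_{T,T}/v_{2T} or l_{T,P'}/v at Q'+S for random S.
The quotient is 86304515986572 + 74313369663418*t.
Raise to 63: e(P,Q) = 59878818094135 + 144260636582416*t in mu_{113}.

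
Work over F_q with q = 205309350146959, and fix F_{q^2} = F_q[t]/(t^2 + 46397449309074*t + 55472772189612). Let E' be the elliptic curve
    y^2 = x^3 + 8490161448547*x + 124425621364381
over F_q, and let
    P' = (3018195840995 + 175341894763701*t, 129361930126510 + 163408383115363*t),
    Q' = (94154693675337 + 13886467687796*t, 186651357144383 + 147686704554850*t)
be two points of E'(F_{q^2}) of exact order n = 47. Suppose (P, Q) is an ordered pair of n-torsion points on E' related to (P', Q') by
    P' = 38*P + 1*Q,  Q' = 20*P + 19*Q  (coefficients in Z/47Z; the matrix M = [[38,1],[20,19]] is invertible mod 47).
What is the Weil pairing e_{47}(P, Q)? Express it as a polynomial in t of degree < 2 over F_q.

Since e_{47}(P,P)=e_{47}(Q,Q)=1 and e_{47}(Q,P)=e_{47}(P,Q)^{-1}, expanding e_{47}(38*P + 1*Q,20*P + 19*Q) leaves e(P,Q)^det(M).
det(M) mod 47 = 44; its inverse in (Z/47)^* is 31 (check: 44*31 mod 47 = 1).
Build f_{47,P'} and f_{47,Q'} via the 6-bit ladder of 47=101111_2; evaluate at shifted divisors; quotient in F_{205309350146959^2}.
e_{47}(P',Q') = 126612848619977 + 92071852491163*t.
Hence e(P,Q) = 73612659797821 + 92100615749196*t in F_{205309350146959^2}^*.

73612659797821 + 92100615749196*t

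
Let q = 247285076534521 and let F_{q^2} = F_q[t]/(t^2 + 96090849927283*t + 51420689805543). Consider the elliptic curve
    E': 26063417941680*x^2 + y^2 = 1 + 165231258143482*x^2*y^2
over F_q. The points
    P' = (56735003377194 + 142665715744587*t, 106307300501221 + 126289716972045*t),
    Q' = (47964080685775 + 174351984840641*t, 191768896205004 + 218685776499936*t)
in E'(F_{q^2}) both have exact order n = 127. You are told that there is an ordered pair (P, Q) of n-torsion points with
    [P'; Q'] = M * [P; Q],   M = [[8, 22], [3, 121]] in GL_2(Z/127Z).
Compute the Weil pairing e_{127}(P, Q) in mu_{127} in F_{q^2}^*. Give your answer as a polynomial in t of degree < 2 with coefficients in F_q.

82452770232528 + 76858347631378*t

Under M = [[8,22],[3,121]] in GL_2(Z/127), e_{127}(P',Q') = e_{127}(P,Q)^(8*121-22*3 mod 127).
det(M) mod 127 = 13; its inverse in (Z/127)^* is 88 (check: 13*88 mod 127 = 1).
Map (x,y)_Ed via u=(1+y)/(1-y), v=(1+y)/((1-y)x) to Montgomery A=183384190091405,B=154733631053441; then to (a',b')=(209540833045856,177831407502313).
n = 127 = (1111111)_2 (7 bits, wt 7); accumulate f_{127,P'}(Q'+S)/f_{127,P'}(S) along the 6-step ladder.
f_P(D_Q)/f_Q(D_P) = 196858330416953 + 158492889227988*t.
Raise to 88: e(P,Q) = 82452770232528 + 76858347631378*t in mu_{127}.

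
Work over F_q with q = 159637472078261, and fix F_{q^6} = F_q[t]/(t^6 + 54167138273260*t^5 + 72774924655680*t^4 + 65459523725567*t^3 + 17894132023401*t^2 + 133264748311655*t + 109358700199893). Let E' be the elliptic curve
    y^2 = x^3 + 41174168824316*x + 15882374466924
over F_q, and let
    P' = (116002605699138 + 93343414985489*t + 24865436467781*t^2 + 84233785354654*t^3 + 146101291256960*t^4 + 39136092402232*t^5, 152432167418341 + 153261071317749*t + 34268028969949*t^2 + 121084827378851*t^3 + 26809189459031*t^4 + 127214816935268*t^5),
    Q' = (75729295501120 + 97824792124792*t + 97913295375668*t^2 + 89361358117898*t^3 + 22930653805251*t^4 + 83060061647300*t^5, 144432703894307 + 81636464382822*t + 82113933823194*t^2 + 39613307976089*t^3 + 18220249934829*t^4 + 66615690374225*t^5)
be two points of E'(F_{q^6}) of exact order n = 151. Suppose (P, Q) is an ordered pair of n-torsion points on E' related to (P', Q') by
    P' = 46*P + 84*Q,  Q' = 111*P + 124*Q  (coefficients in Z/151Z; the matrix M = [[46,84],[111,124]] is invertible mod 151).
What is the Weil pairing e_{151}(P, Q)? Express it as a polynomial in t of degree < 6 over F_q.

Alternating bilinearity on E[151] (values in mu_{151} in F_{159637472078261^6}) gives e(P',Q') = e(P,Q)^det(M).
46*124 - 84*111 = -3620; reduced mod 151: det = 4, inverse 38.
8-bit Miller (10010111) on E'/F_{159637472078261} with a'=41174168824316, b'=15882374466924: accumulate tangent/chord ratios at Q'+S and P'+S'.
Miller gives e_{151}(P',Q') = 149176806982776 + 49341847902136*t + 147593045312039*t^2 + 119698384464145*t^3 + 56738542564916*t^4 + 11734719296805*t^5 in F_{159637472078261^6}.
Thus e_{151}(P,Q) = 100178044503360 + 15802542616144*t + 57879189010354*t^2 + 146239435244928*t^3 + 34420966631372*t^4 + 154800249771741*t^5.

100178044503360 + 15802542616144*t + 57879189010354*t^2 + 146239435244928*t^3 + 34420966631372*t^4 + 154800249771741*t^5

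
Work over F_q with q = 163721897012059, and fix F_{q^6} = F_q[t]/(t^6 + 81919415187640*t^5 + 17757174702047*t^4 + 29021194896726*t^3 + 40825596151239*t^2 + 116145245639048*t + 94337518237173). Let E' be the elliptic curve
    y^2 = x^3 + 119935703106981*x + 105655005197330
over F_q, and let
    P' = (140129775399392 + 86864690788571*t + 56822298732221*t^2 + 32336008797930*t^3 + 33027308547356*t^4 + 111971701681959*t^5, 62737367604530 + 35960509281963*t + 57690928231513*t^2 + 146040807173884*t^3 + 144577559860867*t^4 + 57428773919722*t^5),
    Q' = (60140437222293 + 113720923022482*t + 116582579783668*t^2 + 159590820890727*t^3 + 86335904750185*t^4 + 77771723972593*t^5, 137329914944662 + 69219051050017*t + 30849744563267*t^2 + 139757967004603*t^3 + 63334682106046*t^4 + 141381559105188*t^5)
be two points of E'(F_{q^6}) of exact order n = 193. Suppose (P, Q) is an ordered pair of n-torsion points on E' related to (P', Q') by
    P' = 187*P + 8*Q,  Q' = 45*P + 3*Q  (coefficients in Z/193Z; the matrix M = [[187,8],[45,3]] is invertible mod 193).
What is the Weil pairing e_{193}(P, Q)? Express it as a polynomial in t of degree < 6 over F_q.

e_{193}(aP+bQ,cP+dQ) = e_{193}(P,Q)^(ad-bc); with (a,b,c,d)=(187,8,45,3) this gives the det-193 law.
Hence e(P,Q) = e(P',Q')^{169} where 169 = 8^{-1} mod 193.
Miller loop for e_{193} over F_{163721897012059^6}: bits of 193 = 11000001; 7 double steps + 2 add steps, l/v at each.
Miller gives e_{193}(P',Q') = 4393726664827 + 51441563920080*t + 42392882031815*t^2 + 4458095273329*t^3 + 106581033193540*t^4 + 156000378431972*t^5 in F_{163721897012059^6}.
Raise to 169: e(P,Q) = 18953152338546 + 40427257803445*t + 7016841219553*t^2 + 156380800343240*t^3 + 142247030248123*t^4 + 31289078339441*t^5 in mu_{193}.

18953152338546 + 40427257803445*t + 7016841219553*t^2 + 156380800343240*t^3 + 142247030248123*t^4 + 31289078339441*t^5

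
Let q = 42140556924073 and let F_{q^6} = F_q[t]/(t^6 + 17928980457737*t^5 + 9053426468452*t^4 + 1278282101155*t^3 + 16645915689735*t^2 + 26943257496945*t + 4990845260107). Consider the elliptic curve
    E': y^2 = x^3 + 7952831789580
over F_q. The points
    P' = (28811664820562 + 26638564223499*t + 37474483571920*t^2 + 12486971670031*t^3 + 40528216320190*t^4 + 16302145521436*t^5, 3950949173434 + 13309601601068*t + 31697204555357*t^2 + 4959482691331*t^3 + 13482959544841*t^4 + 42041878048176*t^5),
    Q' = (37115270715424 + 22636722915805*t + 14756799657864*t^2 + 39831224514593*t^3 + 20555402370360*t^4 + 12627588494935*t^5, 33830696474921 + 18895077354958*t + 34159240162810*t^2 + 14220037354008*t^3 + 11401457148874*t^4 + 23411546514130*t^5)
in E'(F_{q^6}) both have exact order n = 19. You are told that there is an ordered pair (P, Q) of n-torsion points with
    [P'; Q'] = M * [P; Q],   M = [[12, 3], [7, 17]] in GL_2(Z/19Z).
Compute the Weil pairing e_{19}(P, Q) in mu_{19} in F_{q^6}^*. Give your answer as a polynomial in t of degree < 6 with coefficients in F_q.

24366473409419 + 20001037560834*t + 37354715695948*t^2 + 16651259796309*t^3 + 8020649947959*t^4 + 28208330307594*t^5

Under M = [[12,3],[7,17]] in GL_2(Z/19), e_{19}(P',Q') = e_{19}(P,Q)^(12*17-3*7 mod 19).
12*17 - 3*7 = 183; reduced mod 19: det = 12, inverse 8.
n = 19 = (10011)_2 (5 bits, wt 3); accumulate f_{19,P'}(Q'+S)/f_{19,P'}(S) along the 4-step ladder.
f_P(D_Q)/f_Q(D_P) = 28662118287765 + 26582426015684*t + 14007050497415*t^2 + 22841573613884*t^3 + 9749683008319*t^4 + 21107161586176*t^5.
Raise to 8: e(P,Q) = 24366473409419 + 20001037560834*t + 37354715695948*t^2 + 16651259796309*t^3 + 8020649947959*t^4 + 28208330307594*t^5 in mu_{19}.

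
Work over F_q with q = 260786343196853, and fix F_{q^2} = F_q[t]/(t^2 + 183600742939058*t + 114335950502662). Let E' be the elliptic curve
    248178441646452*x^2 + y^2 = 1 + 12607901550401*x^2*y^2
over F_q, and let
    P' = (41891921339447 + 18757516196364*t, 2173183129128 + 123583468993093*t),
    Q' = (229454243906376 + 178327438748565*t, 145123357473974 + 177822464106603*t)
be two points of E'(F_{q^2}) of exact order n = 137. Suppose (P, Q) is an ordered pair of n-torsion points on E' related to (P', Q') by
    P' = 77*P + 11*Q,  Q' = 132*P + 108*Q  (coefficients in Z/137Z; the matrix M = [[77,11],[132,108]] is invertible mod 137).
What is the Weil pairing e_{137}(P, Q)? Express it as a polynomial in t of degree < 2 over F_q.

116172196353331 + 175089624830498*t

e_{137} is bilinear + alternating on E[137], so e_{137}(77*P + 11*Q, 132*P + 108*Q) = e_{137}(P,Q)^(77*108-11*132).
77*108 - 11*132 = 6864; reduced mod 137: det = 14, inverse 49.
Edwards->Montgomery: u=(1+y)/(1-y), v=u/x -> 85339294044570v^2=u^3+u; then x_W=124089220823226u: y^2=x^3+58903062173038*x.
Double-and-add over 10001001: 8-1 doublings, 3-1 additions; each step l_{T,T}/v_{2T} or l_{T,P'}/v at Q'+S for random S.
e_{137}(P',Q') = 124951667941655 + 250243349183407*t.
Finally e_{137}(P,Q) = 116172196353331 + 175089624830498*t.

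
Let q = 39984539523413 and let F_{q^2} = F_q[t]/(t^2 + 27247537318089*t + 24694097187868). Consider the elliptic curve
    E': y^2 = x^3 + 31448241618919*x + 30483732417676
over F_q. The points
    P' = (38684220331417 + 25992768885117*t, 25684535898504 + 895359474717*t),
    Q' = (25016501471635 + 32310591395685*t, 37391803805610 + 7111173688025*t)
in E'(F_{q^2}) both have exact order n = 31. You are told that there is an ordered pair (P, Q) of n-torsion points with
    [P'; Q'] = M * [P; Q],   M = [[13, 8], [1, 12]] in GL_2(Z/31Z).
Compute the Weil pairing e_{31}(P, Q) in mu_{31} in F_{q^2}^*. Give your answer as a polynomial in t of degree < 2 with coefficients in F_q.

15804425750834 + 18154820401653*t

e_{31} is bilinear + alternating on E[31], so e_{31}(13*P + 8*Q, 1*P + 12*Q) = e_{31}(P,Q)^(13*12-8*1).
det(M) mod 31 = 24; its inverse in (Z/31)^* is 22 (check: 24*22 mod 31 = 1).
Build f_{31,P'} and f_{31,Q'} via the 5-bit ladder of 31=11111_2; evaluate at shifted divisors; quotient in F_{39984539523413^2}.
So e_{31}(P',Q') = 27456883664829 + 29718232610172*t.
Thus e_{31}(P,Q) = 15804425750834 + 18154820401653*t.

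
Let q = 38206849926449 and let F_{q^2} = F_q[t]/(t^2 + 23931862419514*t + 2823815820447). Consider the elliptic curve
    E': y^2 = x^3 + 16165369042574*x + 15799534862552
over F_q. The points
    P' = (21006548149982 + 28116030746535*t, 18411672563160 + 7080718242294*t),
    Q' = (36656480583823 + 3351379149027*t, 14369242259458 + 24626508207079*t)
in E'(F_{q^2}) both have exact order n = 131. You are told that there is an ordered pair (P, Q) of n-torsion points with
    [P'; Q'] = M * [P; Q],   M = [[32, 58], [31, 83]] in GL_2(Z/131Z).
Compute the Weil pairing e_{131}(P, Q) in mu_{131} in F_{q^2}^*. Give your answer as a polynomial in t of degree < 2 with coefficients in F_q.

14804047228446 + 29991592061808*t

Alternating bilinearity on E[131] (values in mu_{131} in F_{38206849926449^2}) gives e(P',Q') = e(P,Q)^det(M).
Inverting 72 mod 131: 111. Thus e_{131}(P,Q) = e(P',Q')^{111}.
Double-and-add over 10000011: 8-1 doublings, 3-1 additions; each step l_{T,T}/v_{2T} or l_{T,P'}/v at Q'+S for random S.
Result: e(P',Q') = 5533972421780 + 34110646501275*t.
Hence e(P,Q) = 14804047228446 + 29991592061808*t in F_{38206849926449^2}^*.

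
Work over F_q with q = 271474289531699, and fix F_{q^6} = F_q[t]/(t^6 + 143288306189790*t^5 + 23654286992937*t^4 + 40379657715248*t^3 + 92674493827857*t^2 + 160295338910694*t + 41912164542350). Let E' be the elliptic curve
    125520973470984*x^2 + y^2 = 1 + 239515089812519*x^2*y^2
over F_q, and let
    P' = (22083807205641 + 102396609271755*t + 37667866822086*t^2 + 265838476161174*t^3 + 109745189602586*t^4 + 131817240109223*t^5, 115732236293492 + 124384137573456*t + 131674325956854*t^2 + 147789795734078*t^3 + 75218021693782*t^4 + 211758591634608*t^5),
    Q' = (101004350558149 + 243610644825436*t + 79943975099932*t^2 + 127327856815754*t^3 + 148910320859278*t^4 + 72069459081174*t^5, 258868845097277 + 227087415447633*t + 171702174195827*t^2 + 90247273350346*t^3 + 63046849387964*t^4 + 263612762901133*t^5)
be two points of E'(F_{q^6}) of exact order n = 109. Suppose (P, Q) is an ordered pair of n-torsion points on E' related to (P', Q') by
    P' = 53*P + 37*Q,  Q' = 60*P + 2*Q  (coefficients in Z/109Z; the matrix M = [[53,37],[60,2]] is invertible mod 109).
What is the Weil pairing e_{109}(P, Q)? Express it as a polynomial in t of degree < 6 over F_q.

Since e_{109}(P,P)=e_{109}(Q,Q)=1 and e_{109}(Q,P)=e_{109}(P,Q)^{-1}, expanding e_{109}(53*P + 37*Q,60*P + 2*Q) leaves e(P,Q)^det(M).
Hence e(P,Q) = e(P',Q')^{38} where 38 = 66^{-1} mod 109.
Edwards a_E,d_E -> Montgomery A=257113976215803,B=180854897035596 -> Weierstrass 115423529555152,212421792298885 via alpha=15593628958634,beta=39370043297541.
Double-and-add over 1101101: 7-1 doublings, 5-1 additions; each step l_{T,T}/v_{2T} or l_{T,P'}/v at Q'+S for random S.
e_{109}(P',Q') = 77918295816216 + 88487568641701*t + 51622299914511*t^2 + 139979978706283*t^3 + 34194860126336*t^4 + 42798760398908*t^5.
(77918295816216 + 88487568641701*t + 51622299914511*t^2 + 139979978706283*t^3 + 34194860126336*t^4 + 42798760398908*t^5)^{38} mod (271474289531699,f) = 173024034454551 + 150328182524143*t + 154309726372517*t^2 + 224926312308763*t^3 + 259890926195795*t^4 + 240074738166878*t^5.

173024034454551 + 150328182524143*t + 154309726372517*t^2 + 224926312308763*t^3 + 259890926195795*t^4 + 240074738166878*t^5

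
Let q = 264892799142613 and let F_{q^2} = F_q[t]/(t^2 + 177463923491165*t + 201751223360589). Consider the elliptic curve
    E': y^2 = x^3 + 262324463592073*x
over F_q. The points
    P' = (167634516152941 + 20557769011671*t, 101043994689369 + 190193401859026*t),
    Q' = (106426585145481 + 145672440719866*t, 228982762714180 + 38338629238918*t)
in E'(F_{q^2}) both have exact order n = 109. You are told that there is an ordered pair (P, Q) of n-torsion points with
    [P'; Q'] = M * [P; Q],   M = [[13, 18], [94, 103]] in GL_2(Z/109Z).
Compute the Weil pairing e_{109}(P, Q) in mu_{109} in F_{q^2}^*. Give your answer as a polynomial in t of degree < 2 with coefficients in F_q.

220481828123307 + 224779786968554*t

Since e_{109}(P,P)=e_{109}(Q,Q)=1 and e_{109}(Q,P)=e_{109}(P,Q)^{-1}, expanding e_{109}(13*P + 18*Q,94*P + 103*Q) leaves e(P,Q)^det(M).
So e_{109}(P,Q) = e_{109}(P',Q')^{88}, since 83*88 = 1 mod 109.
Run Miller on y^2=x^3+262324463592073*x over F_{264892799142613}: ladder 1101101 (7 bits); e = f_P(D_Q)/f_Q(D_P).
The quotient is 73378226939233 + 258936194931557*t.
Hence e(P,Q) = 220481828123307 + 224779786968554*t in F_{264892799142613^2}^*.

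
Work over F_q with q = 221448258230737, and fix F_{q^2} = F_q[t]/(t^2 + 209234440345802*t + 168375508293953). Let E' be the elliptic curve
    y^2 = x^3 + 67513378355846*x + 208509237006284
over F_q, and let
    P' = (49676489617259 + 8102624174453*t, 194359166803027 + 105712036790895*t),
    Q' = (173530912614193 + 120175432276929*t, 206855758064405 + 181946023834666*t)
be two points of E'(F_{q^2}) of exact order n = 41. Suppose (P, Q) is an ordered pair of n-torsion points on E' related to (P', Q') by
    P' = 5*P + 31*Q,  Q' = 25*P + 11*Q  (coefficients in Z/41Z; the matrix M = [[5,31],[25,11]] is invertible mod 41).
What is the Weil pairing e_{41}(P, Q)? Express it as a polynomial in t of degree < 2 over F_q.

Alternating bilinearity on E[41] (values in mu_{41} in F_{221448258230737^2}) gives e(P',Q') = e(P,Q)^det(M).
det M = 5*11 - 31*25 = -720 = 18 (mod 41); 18^{-1} = 16 (mod 41).
Miller loop for e_{41} over F_{221448258230737^2}: bits of 41 = 101001; 5 double steps + 2 add steps, l/v at each.
So e_{41}(P',Q') = 220845919155634 + 172315608303421*t.
Hence e(P,Q) = 158634520123086 + 21131364240429*t in F_{221448258230737^2}^*.

158634520123086 + 21131364240429*t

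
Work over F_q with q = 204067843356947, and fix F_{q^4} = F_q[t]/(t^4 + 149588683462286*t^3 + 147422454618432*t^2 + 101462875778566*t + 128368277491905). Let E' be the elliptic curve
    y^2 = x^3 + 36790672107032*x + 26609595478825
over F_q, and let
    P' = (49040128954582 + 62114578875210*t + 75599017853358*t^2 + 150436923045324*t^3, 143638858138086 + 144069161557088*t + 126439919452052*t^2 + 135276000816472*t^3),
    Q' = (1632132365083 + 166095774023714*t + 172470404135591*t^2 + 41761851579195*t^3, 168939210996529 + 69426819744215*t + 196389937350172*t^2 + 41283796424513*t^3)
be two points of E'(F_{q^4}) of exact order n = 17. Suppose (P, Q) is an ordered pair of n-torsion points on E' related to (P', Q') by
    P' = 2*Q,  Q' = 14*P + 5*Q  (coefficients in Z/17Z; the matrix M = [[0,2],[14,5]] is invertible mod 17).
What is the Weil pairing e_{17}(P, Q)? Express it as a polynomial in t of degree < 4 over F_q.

188842657876964 + 167969591872920*t + 194455986298028*t^2 + 68132512472845*t^3

Alternating bilinearity on E[17] (values in mu_{17} in F_{204067843356947^4}) gives e(P',Q') = e(P,Q)^det(M).
det(M) mod 17 = 6; its inverse in (Z/17)^* is 3 (check: 6*3 mod 17 = 1).
Double-and-add over 10001: 5-1 doublings, 2-1 additions; each step l_{T,T}/v_{2T} or l_{T,P'}/v at Q'+S for random S.
So e_{17}(P',Q') = 175241236379979 + 123301841452468*t + 87177048962835*t^2 + 116977692257478*t^3.
Hence e(P,Q) = 188842657876964 + 167969591872920*t + 194455986298028*t^2 + 68132512472845*t^3 in F_{204067843356947^4}^*.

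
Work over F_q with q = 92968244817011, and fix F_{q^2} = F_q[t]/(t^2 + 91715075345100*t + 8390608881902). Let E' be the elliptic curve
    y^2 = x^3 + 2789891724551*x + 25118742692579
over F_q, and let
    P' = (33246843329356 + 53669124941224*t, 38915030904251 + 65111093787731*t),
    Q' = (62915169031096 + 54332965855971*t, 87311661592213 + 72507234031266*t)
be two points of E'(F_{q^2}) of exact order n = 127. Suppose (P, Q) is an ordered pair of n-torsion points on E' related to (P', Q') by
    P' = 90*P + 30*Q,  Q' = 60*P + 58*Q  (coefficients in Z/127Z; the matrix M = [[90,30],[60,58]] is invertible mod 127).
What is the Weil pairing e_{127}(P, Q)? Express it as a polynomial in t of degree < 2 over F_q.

23041015962324 + 67897532760437*t

The 127-Weil pairing on E[127] over F_{92968244817011} is alternating-bilinear: e_{127}(P',Q') = e_{127}(P,Q)^det(M).
So e_{127}(P,Q) = e_{127}(P',Q')^{14}, since 118*14 = 1 mod 127.
7-bit Miller (1111111) on E'/F_{92968244817011} with a'=2789891724551, b'=25118742692579: accumulate tangent/chord ratios at Q'+S and P'+S'.
So e_{127}(P',Q') = 21512028077258 + 44403398478437*t.
Finally e_{127}(P,Q) = 23041015962324 + 67897532760437*t.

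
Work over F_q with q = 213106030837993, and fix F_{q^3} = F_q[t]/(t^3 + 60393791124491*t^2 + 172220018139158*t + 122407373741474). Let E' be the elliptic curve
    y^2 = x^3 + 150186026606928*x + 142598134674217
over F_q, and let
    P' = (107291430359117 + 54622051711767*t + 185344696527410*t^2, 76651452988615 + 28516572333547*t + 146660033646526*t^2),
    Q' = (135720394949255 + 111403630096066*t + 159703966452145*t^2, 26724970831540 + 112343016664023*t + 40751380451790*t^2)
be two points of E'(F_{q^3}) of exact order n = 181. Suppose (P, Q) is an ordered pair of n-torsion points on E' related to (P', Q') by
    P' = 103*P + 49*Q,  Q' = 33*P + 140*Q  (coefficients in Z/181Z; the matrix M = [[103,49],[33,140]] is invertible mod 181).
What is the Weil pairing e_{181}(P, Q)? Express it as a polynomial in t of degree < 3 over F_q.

e_{181}(aP+bQ,cP+dQ) = e_{181}(P,Q)^(ad-bc); with (a,b,c,d)=(103,49,33,140) this gives the det-181 law.
Hence e(P,Q) = e(P',Q')^{49} where 49 = 133^{-1} mod 181.
Run Miller on y^2=x^3+150186026606928*x+142598134674217 over F_{213106030837993}: ladder 10110101 (8 bits); e = f_P(D_Q)/f_Q(D_P).
f_P(D_Q)/f_Q(D_P) = 160064961340892 + 10560139983845*t + 68611910891502*t^2.
e_{181}(P,Q) = (160064961340892 + 10560139983845*t + 68611910891502*t^2)^{49} = 17359217222439 + 157413164707953*t + 121327453329341*t^2.

17359217222439 + 157413164707953*t + 121327453329341*t^2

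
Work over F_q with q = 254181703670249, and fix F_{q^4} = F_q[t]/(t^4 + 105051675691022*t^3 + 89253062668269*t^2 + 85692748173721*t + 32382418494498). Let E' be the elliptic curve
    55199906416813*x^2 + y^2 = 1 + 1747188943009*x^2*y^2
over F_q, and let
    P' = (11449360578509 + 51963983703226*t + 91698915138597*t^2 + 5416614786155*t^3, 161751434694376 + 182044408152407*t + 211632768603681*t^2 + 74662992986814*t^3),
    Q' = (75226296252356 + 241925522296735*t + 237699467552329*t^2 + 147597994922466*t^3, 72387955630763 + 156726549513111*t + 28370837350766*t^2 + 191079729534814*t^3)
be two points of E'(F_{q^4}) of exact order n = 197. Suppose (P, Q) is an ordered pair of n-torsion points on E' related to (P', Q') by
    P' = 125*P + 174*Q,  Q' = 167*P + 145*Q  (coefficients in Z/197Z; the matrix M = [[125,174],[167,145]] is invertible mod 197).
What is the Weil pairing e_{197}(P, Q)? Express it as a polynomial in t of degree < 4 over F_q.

The 197-Weil pairing on E[197] over F_{254181703670249} is alternating-bilinear: e_{197}(P',Q') = e_{197}(P,Q)^det(M).
det(M) mod 197 = 99; its inverse in (Z/197)^* is 2 (check: 99*2 mod 197 = 1).
Edwards->Montgomery: u=(1+y)/(1-y), v=u/x -> 110384312707406v^2=u^3+65037383546680u^2+u; then x_W=13363179368451u+94218417116720: y^2=x^3+245649660327058*x+202265877840023.
Run Miller on y^2=x^3+245649660327058*x+202265877840023 over F_{254181703670249}: ladder 11000101 (8 bits); e = f_P(D_Q)/f_Q(D_P).
f_P(D_Q)/f_Q(D_P) = 201886088985900 + 81978185277758*t + 47240733248065*t^2 + 132497356826296*t^3.
Hence e(P,Q) = 82443546042369 + 217155210408698*t + 92249881078554*t^2 + 212702485071163*t^3 in F_{254181703670249^4}^*.

82443546042369 + 217155210408698*t + 92249881078554*t^2 + 212702485071163*t^3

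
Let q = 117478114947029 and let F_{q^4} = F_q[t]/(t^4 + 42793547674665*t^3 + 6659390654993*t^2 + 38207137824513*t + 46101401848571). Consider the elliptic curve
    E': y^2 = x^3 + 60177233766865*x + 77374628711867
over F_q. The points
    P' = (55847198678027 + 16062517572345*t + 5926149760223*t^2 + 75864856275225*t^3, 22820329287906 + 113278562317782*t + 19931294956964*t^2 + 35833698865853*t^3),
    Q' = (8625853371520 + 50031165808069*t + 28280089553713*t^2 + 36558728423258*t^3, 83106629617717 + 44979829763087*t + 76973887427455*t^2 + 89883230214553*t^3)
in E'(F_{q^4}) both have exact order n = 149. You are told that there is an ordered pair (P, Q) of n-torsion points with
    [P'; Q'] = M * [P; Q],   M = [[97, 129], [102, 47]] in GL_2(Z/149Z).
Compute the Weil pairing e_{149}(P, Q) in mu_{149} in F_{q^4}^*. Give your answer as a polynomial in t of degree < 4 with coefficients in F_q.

51923608131524 + 54942049289082*t + 38157688533367*t^2 + 63178773503284*t^3

Under M = [[97,129],[102,47]] in GL_2(Z/149), e_{149}(P',Q') = e_{149}(P,Q)^(97*47-129*102 mod 149).
Inverting 43 mod 149: 52. Thus e_{149}(P,Q) = e(P',Q')^{52}.
Build f_{149,P'} and f_{149,Q'} via the 8-bit ladder of 149=10010101_2; evaluate at shifted divisors; quotient in F_{117478114947029^4}.
The quotient is 9988263081168 + 106426238203443*t + 111844702774533*t^2 + 53320897027217*t^3.
Hence e(P,Q) = 51923608131524 + 54942049289082*t + 38157688533367*t^2 + 63178773503284*t^3 in F_{117478114947029^4}^*.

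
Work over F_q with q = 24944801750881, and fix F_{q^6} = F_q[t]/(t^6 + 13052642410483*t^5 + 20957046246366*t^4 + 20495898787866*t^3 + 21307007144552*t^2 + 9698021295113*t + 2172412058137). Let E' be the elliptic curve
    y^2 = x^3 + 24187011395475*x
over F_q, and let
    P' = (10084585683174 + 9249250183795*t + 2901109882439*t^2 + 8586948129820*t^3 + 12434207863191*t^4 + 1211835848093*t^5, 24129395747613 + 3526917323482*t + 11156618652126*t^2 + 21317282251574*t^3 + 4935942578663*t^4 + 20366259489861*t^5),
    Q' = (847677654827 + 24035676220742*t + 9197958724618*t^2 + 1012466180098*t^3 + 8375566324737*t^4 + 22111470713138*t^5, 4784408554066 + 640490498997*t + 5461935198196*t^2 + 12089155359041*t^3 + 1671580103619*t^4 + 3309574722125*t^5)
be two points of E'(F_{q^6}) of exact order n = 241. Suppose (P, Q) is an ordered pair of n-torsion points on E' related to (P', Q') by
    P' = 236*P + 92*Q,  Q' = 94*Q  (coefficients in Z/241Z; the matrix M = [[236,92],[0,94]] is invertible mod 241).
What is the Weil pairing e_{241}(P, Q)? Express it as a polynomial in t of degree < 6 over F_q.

15883252188727 + 24280506714547*t + 10372165787197*t^2 + 20986342339828*t^3 + 8308811259467*t^4 + 5163464681322*t^5

Under M = [[236,92],[0,94]] in GL_2(Z/241), e_{241}(P',Q') = e_{241}(P,Q)^(236*94-92*0 mod 241).
Inverting 12 mod 241: 221. Thus e_{241}(P,Q) = e(P',Q')^{221}.
Double-and-add over 11110001: 8-1 doublings, 5-1 additions; each step l_{T,T}/v_{2T} or l_{T,P'}/v at Q'+S for random S.
f_P(D_Q)/f_Q(D_P) = 6712126617391 + 17770190692966*t + 8453164957078*t^2 + 6419183609021*t^3 + 14950130622021*t^4 + 18455148565644*t^5.
Finally e_{241}(P,Q) = 15883252188727 + 24280506714547*t + 10372165787197*t^2 + 20986342339828*t^3 + 8308811259467*t^4 + 5163464681322*t^5.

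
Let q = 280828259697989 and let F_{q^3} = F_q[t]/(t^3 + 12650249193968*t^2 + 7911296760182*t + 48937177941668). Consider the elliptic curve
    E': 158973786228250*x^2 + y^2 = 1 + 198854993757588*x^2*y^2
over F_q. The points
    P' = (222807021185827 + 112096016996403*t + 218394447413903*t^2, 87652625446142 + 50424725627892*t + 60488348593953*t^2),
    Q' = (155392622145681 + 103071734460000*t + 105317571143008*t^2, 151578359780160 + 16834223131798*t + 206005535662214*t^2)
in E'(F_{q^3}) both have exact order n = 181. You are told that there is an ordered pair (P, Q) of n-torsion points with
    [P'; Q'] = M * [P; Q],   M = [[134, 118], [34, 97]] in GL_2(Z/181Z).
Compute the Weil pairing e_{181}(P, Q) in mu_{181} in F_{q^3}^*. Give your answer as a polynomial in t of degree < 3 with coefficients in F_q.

263772113267267 + 179659607314737*t + 114730162771512*t^2

e_{181} is bilinear + alternating on E[181], so e_{181}(134*P + 118*Q, 34*P + 97*Q) = e_{181}(P,Q)^(134*97-118*34).
det(M) mod 181 = 117; its inverse in (Z/181)^* is 82 (check: 117*82 mod 181 = 1).
Map (x,y)_Ed via u=(1+y)/(1-y), v=(1+y)/((1-y)x) to Montgomery A=34463431198921,B=209518419687477; then to (a',b')=(70120166006879,216562911933264).
Miller loop for e_{181} over F_{280828259697989^3}: bits of 181 = 10110101; 7 double steps + 4 add steps, l/v at each.
Miller gives e_{181}(P',Q') = 198966009683391 + 138016746382823*t + 89323335664498*t^2 in F_{280828259697989^3}.
Raise to 82: e(P,Q) = 263772113267267 + 179659607314737*t + 114730162771512*t^2 in mu_{181}.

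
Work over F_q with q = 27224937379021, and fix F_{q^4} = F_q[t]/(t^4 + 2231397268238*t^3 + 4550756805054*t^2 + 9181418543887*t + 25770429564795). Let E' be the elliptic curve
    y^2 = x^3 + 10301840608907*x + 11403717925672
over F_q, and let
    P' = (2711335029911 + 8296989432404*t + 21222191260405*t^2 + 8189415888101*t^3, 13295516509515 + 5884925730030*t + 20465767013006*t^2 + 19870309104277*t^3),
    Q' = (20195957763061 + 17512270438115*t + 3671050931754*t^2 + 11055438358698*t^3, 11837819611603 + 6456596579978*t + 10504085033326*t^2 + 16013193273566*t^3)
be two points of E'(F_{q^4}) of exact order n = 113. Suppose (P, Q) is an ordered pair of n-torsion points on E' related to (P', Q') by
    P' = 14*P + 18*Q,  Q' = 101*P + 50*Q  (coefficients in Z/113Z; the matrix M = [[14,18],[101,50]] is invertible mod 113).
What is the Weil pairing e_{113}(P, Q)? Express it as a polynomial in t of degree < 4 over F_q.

7264670422047 + 16562889339673*t + 21522869300378*t^2 + 15132615774953*t^3

Alternating bilinearity on E[113] (values in mu_{113} in F_{27224937379021^4}) gives e(P',Q') = e(P,Q)^det(M).
det M = 14*50 - 18*101 = -1118 = 12 (mod 113); 12^{-1} = 66 (mod 113).
Run Miller on y^2=x^3+10301840608907*x+11403717925672 over F_{27224937379021}: ladder 1110001 (7 bits); e = f_P(D_Q)/f_Q(D_P).
The quotient is 2436617401632 + 1995772126163*t + 14700122469882*t^2 + 579368489259*t^3.
Finally e_{113}(P,Q) = 7264670422047 + 16562889339673*t + 21522869300378*t^2 + 15132615774953*t^3.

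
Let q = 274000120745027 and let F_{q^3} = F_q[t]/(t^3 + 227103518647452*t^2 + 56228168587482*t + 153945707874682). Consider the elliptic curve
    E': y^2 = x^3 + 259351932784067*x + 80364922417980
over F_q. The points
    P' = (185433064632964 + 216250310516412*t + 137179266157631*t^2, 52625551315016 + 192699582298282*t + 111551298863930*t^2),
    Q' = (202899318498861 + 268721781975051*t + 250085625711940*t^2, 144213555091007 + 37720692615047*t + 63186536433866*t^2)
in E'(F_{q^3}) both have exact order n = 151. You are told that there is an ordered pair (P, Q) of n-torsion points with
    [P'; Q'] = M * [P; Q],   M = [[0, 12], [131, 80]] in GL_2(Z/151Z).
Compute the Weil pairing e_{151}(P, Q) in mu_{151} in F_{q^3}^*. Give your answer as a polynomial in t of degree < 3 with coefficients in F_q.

Alternating bilinearity on E[151] (values in mu_{151} in F_{274000120745027^3}) gives e(P',Q') = e(P,Q)^det(M).
Hence e(P,Q) = e(P',Q')^{56} where 56 = 89^{-1} mod 151.
Build f_{151,P'} and f_{151,Q'} via the 8-bit ladder of 151=10010111_2; evaluate at shifted divisors; quotient in F_{274000120745027^3}.
So e_{151}(P',Q') = 99140841778460 + 152171679072219*t + 67591043891964*t^2.
Finally e_{151}(P,Q) = 145488443828700 + 32454515870109*t + 72334743655780*t^2.

145488443828700 + 32454515870109*t + 72334743655780*t^2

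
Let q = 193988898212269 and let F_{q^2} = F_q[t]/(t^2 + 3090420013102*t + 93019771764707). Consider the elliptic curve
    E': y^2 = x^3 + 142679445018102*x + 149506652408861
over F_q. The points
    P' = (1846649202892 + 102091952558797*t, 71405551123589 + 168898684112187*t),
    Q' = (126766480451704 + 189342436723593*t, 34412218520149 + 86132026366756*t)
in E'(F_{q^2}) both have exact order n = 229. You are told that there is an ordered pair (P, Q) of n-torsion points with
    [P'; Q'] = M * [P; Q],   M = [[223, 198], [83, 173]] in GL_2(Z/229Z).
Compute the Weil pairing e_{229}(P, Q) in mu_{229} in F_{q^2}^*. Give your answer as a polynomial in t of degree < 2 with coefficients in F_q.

e_{229}(aP+bQ,cP+dQ) = e_{229}(P,Q)^(ad-bc); with (a,b,c,d)=(223,198,83,173) this gives the det-229 law.
223*173 - 198*83 = 22145; reduced mod 229: det = 161, inverse 165.
n = 229 = (11100101)_2 (8 bits, wt 5); accumulate f_{229,P'}(Q'+S)/f_{229,P'}(S) along the 7-step ladder.
e_{229}(P',Q') = 133505862578215 + 78388032434098*t.
Raise to 165: e(P,Q) = 130838039550757 + 64212637262404*t in mu_{229}.

130838039550757 + 64212637262404*t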